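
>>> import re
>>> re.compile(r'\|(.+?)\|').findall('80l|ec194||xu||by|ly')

['ec194', 'xu', 'by']

Matches: at [3:10] match '|ec194|', group 1 = 'ec194'; at [10:14] match '|xu|', group 1 = 'xu'; at [14:18] match '|by|', group 1 = 'by'.
`findall` collects group 1 from each match (3 total).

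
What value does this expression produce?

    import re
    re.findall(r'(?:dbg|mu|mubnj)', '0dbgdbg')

['dbg', 'dbg']

Since nothing is captured, `findall` lists the 2 matched substrings directly.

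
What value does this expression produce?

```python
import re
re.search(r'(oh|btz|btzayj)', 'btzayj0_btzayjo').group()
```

'btz'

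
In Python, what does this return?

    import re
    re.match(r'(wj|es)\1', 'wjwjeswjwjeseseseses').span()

`\1` has to match the exact text group 1 already captured.
`re.match` won't scan ahead — the pattern has to work from the very first character.
The match spans [0:4] → 'wjwj'.
Captured: group 1 = 'wj'.

(0, 4)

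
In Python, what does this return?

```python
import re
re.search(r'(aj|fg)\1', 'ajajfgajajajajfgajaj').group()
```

'ajaj'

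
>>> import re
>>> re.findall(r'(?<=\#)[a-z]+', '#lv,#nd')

['lv', 'nd']

The lookaround is zero-width — it requires the adjacent text to match without consuming it, so the asserted text isn't part of the match.
Matches: at [1:3] → 'lv'; at [5:7] → 'nd'.
Since nothing is captured, `findall` lists the 2 matched substrings directly.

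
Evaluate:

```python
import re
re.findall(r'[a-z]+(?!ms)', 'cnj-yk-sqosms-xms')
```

['cnj', 'yk', 'sqosms', 'xms']

A negative assertion filters positions out without eating any characters.
Walking the string: at [0:3] → 'cnj'; at [4:6] → 'yk'; at [7:13] → 'sqosms'; at [14:17] → 'xms'.
`findall` yields the raw match text (4 of them) because the pattern has no groups.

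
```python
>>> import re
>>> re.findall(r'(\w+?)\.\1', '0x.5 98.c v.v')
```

['v']

After group 1 captures some text, `\1` only succeeds where that same text appears again.
Scanning left to right: at [10:13] match 'v.v', group 1 = 'v'.
`findall` collects group 1 from the one match (1 total).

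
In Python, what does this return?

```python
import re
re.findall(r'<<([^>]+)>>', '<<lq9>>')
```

Matches: at [0:7] match '<<lq9>>', group 1 = 'lq9'.
With a single group, `findall` returns only what that group captured — 1 item.

['lq9']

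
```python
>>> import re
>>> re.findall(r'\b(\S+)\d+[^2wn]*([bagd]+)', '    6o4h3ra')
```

`findall` packs the 2 group values into a tuple for every match.

[('6o4h', 'a')]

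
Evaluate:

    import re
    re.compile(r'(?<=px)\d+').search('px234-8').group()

'234'

The positive lookaround only admits positions where the adjacent text matches; those characters stay outside the span.
The match spans [2:5] → '234'.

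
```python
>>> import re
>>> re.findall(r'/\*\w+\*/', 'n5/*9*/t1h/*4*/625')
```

Matches: at [2:7] → '/*9*/'; at [10:15] → '/*4*/'.
With no groups in the pattern, `findall` gives back each whole match — 2 here.

['/*9*/', '/*4*/']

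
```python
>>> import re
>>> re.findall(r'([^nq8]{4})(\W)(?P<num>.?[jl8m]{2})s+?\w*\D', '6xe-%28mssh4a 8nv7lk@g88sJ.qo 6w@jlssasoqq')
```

[('6xe-', '%', '28m'), ('v7lk', '@', 'g88'), ('o 6w', '@', 'jl')]

With 3 capturing groups, `findall` returns a 3-tuple per match.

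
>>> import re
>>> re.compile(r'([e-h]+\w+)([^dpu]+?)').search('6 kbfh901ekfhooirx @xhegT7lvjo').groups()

The match spans [4:19] → 'fh901ekfhooirx '.
Captured: group 1 = 'fh901ekfhooirx', group 2 = ' '.

('fh901ekfhooirx', ' ')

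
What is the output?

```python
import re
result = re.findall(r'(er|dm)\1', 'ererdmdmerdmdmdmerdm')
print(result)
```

A backreference is literal: `\1` must see the identical characters the first group matched.
Walking the string: at [0:4] match 'erer', group 1 = 'er'; at [4:8] match 'dmdm', group 1 = 'dm'; at [10:14] match 'dmdm', group 1 = 'dm'.
`findall` collects group 1 from each match (3 total).

['er', 'dm', 'dm']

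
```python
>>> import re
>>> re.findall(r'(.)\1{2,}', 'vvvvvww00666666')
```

['v', '6']

A backreference is literal: `\1` must see the identical characters the first group matched.
One capturing group, so `findall` returns just the captured substring from each match — 2 in all.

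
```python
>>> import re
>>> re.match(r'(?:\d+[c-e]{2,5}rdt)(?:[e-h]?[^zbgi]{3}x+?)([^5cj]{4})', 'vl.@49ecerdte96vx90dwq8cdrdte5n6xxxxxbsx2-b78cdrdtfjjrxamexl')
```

None

Pattern: one or more of a digit, then 2 to 5 of a character in [c-e], then the literal 'rdt' (non-capturing group); then optionally a character in [e-h], then exactly 3 of any character except [zbgi], then one or more of a literal 'x' (lazy) (non-capturing group); then exactly 4 of any character except [5cj] (captured).
With `match`, the pattern is implicitly anchored at the beginning.
Here position 0 doesn't satisfy it, so the call returns None.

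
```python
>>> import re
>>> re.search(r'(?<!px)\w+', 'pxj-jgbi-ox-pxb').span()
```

(0, 3)

The negative lookahead/lookbehind blocks any match where the forbidden context is present.
The match spans [0:3] → 'pxj'.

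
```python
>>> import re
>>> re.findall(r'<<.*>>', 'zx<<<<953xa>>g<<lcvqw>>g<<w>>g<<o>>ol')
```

['<<<<953xa>>g<<lcvqw>>g<<w>>g<<o>>']

No capturing groups, so `findall` returns the 1 full match string.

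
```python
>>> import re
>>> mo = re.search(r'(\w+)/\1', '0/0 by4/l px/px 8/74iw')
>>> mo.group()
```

After group 1 captures some text, `\1` only succeeds where that same text appears again.
`re.search` scans for the first position where the pattern succeeds.
The match spans [0:3] → '0/0'.
Captured: group 1 = '0'.

'0/0'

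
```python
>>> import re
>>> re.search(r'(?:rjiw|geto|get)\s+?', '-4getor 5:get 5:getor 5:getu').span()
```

(10, 14)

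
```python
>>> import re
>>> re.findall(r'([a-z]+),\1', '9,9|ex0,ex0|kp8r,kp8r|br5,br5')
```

[]

`\1` has to match the exact text group 1 already captured.
Because there's exactly one group, `findall` drops the full match and keeps group 1 from each hit.
Nothing in the string satisfies the pattern, so the list is empty.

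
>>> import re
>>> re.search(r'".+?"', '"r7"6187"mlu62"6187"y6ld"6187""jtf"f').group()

A `+?`/`*?`/`{m,n}?` starts at its minimum and grows only as far as needed for what follows to match.
The match spans [0:4] → '"r7"'.

'"r7"'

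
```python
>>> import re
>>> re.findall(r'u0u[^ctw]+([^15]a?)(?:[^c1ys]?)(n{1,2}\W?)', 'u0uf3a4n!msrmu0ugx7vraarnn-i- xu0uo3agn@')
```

Pattern: the literal 'u0u', then one or more of any character except [ctw]; then any character except [15], then optionally a literal 'a' (captured); then optionally any character except [c1ys] (non-capturing group); then 1 to 2 of the literal 'n', then optionally a non-word character (captured).
Scanning left to right: at [0:40] match 'u0uf3a4n!msrmu0ugx7vraarnn-i- xu0uo3agn@', groups = ('g', 'n@').
Multiple groups make `findall` return tuples — one 2-tuple for the one match.

[('g', 'n@')]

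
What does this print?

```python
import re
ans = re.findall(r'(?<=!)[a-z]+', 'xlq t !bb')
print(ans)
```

['bb']

Because the assertion is zero-width, the text it checks is not consumed and won't appear in the result.
No capturing groups, so `findall` returns the 1 full match string.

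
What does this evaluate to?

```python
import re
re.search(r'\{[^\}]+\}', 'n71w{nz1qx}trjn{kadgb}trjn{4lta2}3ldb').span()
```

(4, 11)

The match spans [4:11] → '{nz1qx}'.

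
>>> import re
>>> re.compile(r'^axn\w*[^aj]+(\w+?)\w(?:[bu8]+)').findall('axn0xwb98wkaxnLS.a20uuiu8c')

['a2']

A `+?`/`*?`/`{m,n}?` starts at its minimum and grows only as far as needed for what follows to match.
One capturing group, so `findall` returns just the captured substring from the one match — 1 in all.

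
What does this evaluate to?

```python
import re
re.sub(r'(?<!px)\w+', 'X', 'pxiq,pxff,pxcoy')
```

'X,X,X'

Because the assertion is negative and zero-width, positions next to the forbidden text are skipped.
Matches: at [0:4] → 'pxiq'; at [5:9] → 'pxff'; at [10:15] → 'pxcoy'.
Each match is replaced by 'X'.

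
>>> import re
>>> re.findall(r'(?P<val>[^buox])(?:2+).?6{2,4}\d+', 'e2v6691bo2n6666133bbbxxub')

['e']

Pattern: any character except [buox] (captured as 'val'); then one or more of a literal '2' (non-capturing group); then optionally any character, then 2 to 4 of the literal '6', then one or more of a digit.
With a single group, `findall` returns only what that group captured — 1 item.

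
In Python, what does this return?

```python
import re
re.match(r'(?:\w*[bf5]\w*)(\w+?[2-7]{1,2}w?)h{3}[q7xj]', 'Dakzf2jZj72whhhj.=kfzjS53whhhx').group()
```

'Dakzf2jZj72whhhj'

Pattern: zero or more of a word character, then one of [bf5], then zero or more of a word character (non-capturing group); then one or more of a word character (lazy), then 1 to 2 of a character in [2-7], then optionally the literal 'w' (captured); then exactly 3 of the literal 'h', then one of [q7xj].
With `match`, the pattern is implicitly anchored at the beginning.
The match spans [0:16] → 'Dakzf2jZj72whhhj'.
Captured: group 1 = '72w'.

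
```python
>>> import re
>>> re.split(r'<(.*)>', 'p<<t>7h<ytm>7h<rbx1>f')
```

['p', '<t>7h<ytm>7h<rbx1', 'f']

Matches to split on: at [1:20] → '<<t>7h<ytm>7h<rbx1>'.
Because the pattern has a capturing group, `split` also inserts each captured text between the pieces.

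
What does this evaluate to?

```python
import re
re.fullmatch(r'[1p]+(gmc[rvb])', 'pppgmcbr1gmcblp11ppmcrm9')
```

None

The pattern matches one or more of one of [1p]; then the literal 'gmc', then one of [rvb] (captured).
`fullmatch` succeeds only if the pattern covers the string from start to end.
Here there's no way to consume every character, so the call returns None.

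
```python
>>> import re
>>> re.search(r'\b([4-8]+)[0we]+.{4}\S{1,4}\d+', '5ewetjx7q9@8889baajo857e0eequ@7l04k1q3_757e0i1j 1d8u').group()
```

'5ewetjx7q9@8889'

Pattern: a word boundary (`\b`, zero-width); then one or more of a character in [4-8] (captured); then one or more of one of [0we], then exactly 4 of any character, then 1 to 4 of a non-whitespace character; then one or more of a digit.
The match spans [0:15] → '5ewetjx7q9@8889'.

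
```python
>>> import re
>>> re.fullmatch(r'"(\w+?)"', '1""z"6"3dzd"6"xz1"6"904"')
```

None

For `fullmatch`, every character of the input must be accounted for by the pattern.
Here there's no way to consume every character, so the call returns None.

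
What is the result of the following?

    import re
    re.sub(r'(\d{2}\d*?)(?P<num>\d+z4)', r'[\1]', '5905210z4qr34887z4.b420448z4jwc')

The pattern matches exactly 2 of a digit, then zero or more of a digit (lazy) (captured); then one or more of a digit, then the literal 'z4' (captured as 'num').
With the lazy modifier that quantifier settles for the fewest repetitions that let the rest of the pattern succeed (the atoms after it are unaffected and can still be greedy).
Matches: at [0:9] → '5905210z4'; at [11:18] → '34887z4'; at [20:28] → '420448z4'.
Each match is replaced using the text its own group 1 captured.

'[59]qr[34].b[42]jwc'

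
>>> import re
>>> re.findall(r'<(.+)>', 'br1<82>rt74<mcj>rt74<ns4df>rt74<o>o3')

['82>rt74<mcj>rt74<ns4df>rt74<o']

With a single group, `findall` returns only what that group captured — 1 item.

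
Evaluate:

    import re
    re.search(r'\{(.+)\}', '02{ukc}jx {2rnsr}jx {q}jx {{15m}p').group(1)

'ukc}jx {2rnsr}jx {q}jx {{15m'

`search` walks the string left to right and returns the first match it finds.
The match spans [2:32] → '{ukc}jx {2rnsr}jx {q}jx {{15m}'.
Captured: group 1 = 'ukc}jx {2rnsr}jx {q}jx {{15m'.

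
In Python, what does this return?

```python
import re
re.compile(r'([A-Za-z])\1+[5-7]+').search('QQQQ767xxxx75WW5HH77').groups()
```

('Q',)

The match spans [0:7] → 'QQQQ767'.
Captured: group 1 = 'Q'.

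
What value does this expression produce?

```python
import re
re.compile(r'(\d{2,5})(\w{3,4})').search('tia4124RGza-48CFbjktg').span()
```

(3, 11)

This matches 2 to 5 of a digit (captured); then 3 to 4 of a word character (captured).
The match spans [3:11] → '4124RGza'.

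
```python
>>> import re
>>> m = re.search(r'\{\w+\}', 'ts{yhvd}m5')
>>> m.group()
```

'{yhvd}'

`re.search` scans for the first position where the pattern succeeds.
The match spans [2:8] → '{yhvd}'.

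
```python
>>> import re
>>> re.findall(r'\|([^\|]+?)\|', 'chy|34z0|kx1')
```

One capturing group, so `findall` returns just the captured substring from the one match — 1 in all.

['34z0']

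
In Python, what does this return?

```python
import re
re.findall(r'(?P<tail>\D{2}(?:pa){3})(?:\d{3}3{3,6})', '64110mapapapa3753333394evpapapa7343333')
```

This matches exactly 2 of a non-digit, then the literal 'pa' repeated 3 times (captured as 'tail'); then exactly 3 of a digit, then 3 to 6 of the literal '3' (non-capturing group).
Matches: at [5:21] match 'mapapapa37533333', group 1 = 'mapapapa'; at [23:38] match 'evpapapa7343333', group 1 = 'evpapapa'.
Because there's exactly one group, `findall` drops the full match and keeps group 1 from each hit.

['mapapapa', 'evpapapa']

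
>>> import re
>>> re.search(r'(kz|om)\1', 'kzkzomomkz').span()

(0, 4)

`\1` is not a pattern — it's the concrete string captured by group 1, re-applied verbatim.
`search` walks the string left to right and returns the first match it finds.
The match spans [0:4] → 'kzkz'.
Captured: group 1 = 'kz'.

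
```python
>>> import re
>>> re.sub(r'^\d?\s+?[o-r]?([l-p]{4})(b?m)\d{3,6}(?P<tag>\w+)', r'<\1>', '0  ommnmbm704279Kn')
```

The pattern matches anchored at the start of the string; then optionally a digit, then one or more of whitespace (lazy), then optionally a character in [o-r]; then exactly 4 of a character in [l-p] (captured); then optionally the literal 'b', then the literal 'm' (captured); then 3 to 6 of a digit; then one or more of a word character (captured as 'tag').
Matches: at [0:18] → '0  ommnmbm704279Kn'.
The replacement refers to a captured group, so each match is rewritten using its own captured text.

'<mmnm>'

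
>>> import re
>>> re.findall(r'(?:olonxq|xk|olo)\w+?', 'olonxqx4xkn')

`|` is ordered: at each position the engine commits to the first alternative that works.
With no groups in the pattern, `findall` gives back each whole match — 2 here.

['olonxqx', 'xkn']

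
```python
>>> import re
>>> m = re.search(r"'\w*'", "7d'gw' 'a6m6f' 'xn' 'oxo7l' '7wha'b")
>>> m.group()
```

`search` walks the string left to right and returns the first match it finds.
The match spans [2:6] → "'gw'".

"'gw'"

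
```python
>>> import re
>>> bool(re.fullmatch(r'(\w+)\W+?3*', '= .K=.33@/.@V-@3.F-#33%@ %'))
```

False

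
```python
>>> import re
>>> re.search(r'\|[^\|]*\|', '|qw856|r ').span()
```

(0, 7)

`re.search` scans for the first position where the pattern succeeds.
The match spans [0:7] → '|qw856|'.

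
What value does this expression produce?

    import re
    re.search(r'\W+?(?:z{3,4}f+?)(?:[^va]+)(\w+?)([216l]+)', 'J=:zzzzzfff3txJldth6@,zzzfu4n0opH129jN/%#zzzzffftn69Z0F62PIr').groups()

('6', '2')

This matches one or more of a non-word character (lazy); then 3 to 4 of a literal 'z', then one or more of the literal 'f' (lazy) (non-capturing group); then one or more of any character except [va] (non-capturing group); then one or more of a word character (lazy) (captured); then one or more of one of [216l] (captured).
`re.search` scans for the first position where the pattern succeeds.
The match spans [20:57] → '@,zzzfu4n0opH129jN/%#zzzzffftn69Z0F62'.
Captured: group 1 = '6', group 2 = '2'.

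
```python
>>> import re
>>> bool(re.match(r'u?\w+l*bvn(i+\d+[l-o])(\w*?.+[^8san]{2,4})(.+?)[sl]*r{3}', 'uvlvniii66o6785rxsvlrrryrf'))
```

`re.match` only tries the pattern at the start of the string.
Here the string doesn't start with a match, so the call returns None, and `bool(None)` is False.

False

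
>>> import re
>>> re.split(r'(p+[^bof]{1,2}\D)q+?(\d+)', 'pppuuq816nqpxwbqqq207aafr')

This matches one or more of the literal 'p', then 1 to 2 of any character except [bof], then a non-digit (captured); then one or more of a literal 'q' (lazy); then one or more of a digit (captured).
Matches to split on: at [0:9] → 'pppuuq816'; at [11:21] → 'pxwbqqq207'.
`re.split` interleaves the captured-group text with the surrounding fragments.

['', 'pppuu', '816', 'nq', 'pxwb', '207', 'aafr']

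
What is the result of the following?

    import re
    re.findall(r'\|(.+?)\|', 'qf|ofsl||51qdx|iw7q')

Matches: at [2:8] match '|ofsl|', group 1 = 'ofsl'; at [8:15] match '|51qdx|', group 1 = '51qdx'.
`findall` collects group 1 from each match (2 total).

['ofsl', '51qdx']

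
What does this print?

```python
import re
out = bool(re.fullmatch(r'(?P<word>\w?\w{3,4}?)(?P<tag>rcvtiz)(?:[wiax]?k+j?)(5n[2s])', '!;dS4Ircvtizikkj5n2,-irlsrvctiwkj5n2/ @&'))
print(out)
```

False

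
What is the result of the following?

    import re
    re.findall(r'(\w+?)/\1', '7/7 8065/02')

After group 1 captures some text, `\1` only succeeds where that same text appears again.
Matches: at [0:3] match '7/7', group 1 = '7'.
With a single group, `findall` returns only what that group captured — 1 item.

['7']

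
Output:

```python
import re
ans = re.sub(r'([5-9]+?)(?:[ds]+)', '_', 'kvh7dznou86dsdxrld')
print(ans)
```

kvh_znou_xrld

This matches one or more of a character in [5-9] (lazy) (captured); then one or more of one of [ds] (non-capturing group).
Each match is replaced by '_'.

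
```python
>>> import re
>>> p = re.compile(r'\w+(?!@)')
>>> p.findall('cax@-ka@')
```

`(?!…)`/`(?<!…)` only lets a position through if the neighbouring text does NOT match; no characters are consumed.
Since nothing is captured, `findall` lists the 2 matched substrings directly.

['ca', 'k']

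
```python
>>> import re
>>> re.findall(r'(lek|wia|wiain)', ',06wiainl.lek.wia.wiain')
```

The regex engine tests alternatives in the order written; an earlier branch that matches wins even if a later one would match more.
Because there's exactly one group, `findall` drops the full match and keeps group 1 from each hit.

['wia', 'lek', 'wia', 'wia']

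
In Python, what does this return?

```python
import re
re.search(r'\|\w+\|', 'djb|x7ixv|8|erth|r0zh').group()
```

`re.search` tries every starting position until one works.
The match spans [3:10] → '|x7ixv|'.

'|x7ixv|'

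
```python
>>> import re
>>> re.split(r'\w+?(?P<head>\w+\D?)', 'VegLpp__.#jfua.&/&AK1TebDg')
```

['', 'egLpp__.', '#', 'fua.', '&/&', 'K1TebDg', '']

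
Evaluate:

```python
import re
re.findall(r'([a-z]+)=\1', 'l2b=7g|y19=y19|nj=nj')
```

['nj']

The backreference `\1` re-matches whatever the first group consumed, character for character.
Scanning left to right: at [15:20] match 'nj=nj', group 1 = 'nj'.
Because there's exactly one group, `findall` drops the full match and keeps group 1 from the one hit.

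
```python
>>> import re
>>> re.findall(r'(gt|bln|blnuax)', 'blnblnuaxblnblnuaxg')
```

['bln', 'bln', 'bln', 'bln']

The regex engine tests alternatives in the order written; an earlier branch that matches wins even if a later one would match more.
Scanning left to right: at [0:3] match 'bln', group 1 = 'bln'; at [3:6] match 'bln', group 1 = 'bln'; at [9:12] match 'bln', group 1 = 'bln'; at [12:15] match 'bln', group 1 = 'bln'.
One capturing group, so `findall` returns just the captured substring from each match — 4 in all.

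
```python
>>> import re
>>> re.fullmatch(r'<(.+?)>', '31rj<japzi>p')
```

`re.fullmatch` requires the pattern to consume the entire string.
Here there's no way to consume every character, so the call returns None.

None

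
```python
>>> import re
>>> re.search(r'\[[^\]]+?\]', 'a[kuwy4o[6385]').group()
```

Unlike `match`, `search` isn't anchored — it looks for the pattern anywhere in the string.
The match spans [1:14] → '[kuwy4o[6385]'.

'[kuwy4o[6385]'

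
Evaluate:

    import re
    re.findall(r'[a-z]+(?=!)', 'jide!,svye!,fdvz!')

The positive lookaround only admits positions where the adjacent text matches; those characters stay outside the span.
Matches: at [0:4] → 'jide'; at [6:10] → 'svye'; at [12:16] → 'fdvz'.
Since nothing is captured, `findall` lists the 3 matched substrings directly.

['jide', 'svye', 'fdvz']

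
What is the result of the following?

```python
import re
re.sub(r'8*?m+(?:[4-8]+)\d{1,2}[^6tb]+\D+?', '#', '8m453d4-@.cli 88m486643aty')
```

'#486643aty'

The pattern matches zero or more of the literal '8' (lazy), then one or more of a literal 'm'; then one or more of a character in [4-8] (non-capturing group); then 1 to 2 of a digit; then one or more of any character except [6tb]; then one or more of a non-digit (lazy).
Matches: at [0:17] → '8m453d4-@.cli 88m'.
Each match is replaced by '#'.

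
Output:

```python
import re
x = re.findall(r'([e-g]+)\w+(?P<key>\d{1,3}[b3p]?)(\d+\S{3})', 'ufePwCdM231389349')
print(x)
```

3 groups means the one result is a tuple of 3 captured strings — 1 here.

[('fe', '8', '9349')]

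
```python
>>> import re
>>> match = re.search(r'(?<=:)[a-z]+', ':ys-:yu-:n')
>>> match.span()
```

Lookahead/lookbehind check context without consuming it, so the matched span excludes the asserted characters.
Unlike `match`, `search` isn't anchored — it looks for the pattern anywhere in the string.
The match spans [1:3] → 'ys'.

(1, 3)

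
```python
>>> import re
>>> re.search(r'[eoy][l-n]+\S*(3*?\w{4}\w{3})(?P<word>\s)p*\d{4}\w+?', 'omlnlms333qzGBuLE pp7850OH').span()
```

(0, 25)

Pattern: one of [eoy], then one or more of a character in [l-n], then zero or more of a non-whitespace character; then zero or more of a literal '3' (lazy), then exactly 4 of a word character, then exactly 3 of a word character (captured); then whitespace (captured as 'word'); then zero or more of the literal 'p', then exactly 4 of a digit, then one or more of a word character (lazy).
Lazy quantifiers expand one character at a time until the remainder of the pattern can match.
`search` walks the string left to right and returns the first match it finds.
The match spans [0:25] → 'omlnlms333qzGBuLE pp7850O'.
Captured: group 1 = 'qzGBuLE', group 2 = ' '.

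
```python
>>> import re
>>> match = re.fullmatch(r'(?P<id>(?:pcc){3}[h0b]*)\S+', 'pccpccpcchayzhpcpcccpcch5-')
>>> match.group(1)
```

'pccpccpcch'

This matches the literal 'pcc' repeated 3 times, then zero or more of one of [h0b] (captured as 'id'); then one or more of a non-whitespace character.
`fullmatch` succeeds only if the pattern covers the string from start to end.
The match spans [0:26] → 'pccpccpcchayzhpcpcccpcch5-'.
Captured: group 1 = 'pccpccpcch'.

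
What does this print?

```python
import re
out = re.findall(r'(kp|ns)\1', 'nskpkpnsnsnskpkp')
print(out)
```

['kp', 'ns', 'kp']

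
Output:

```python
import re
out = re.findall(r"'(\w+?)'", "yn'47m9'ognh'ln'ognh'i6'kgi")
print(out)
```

Matches: at [2:8] match "'47m9'", group 1 = '47m9'; at [12:16] match "'ln'", group 1 = 'ln'; at [20:24] match "'i6'", group 1 = 'i6'.
With a single group, `findall` returns only what that group captured — 3 items.

['47m9', 'ln', 'i6']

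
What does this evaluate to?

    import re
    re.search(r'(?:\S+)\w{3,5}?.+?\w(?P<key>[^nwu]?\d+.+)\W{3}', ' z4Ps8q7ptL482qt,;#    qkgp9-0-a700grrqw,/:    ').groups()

The match spans [1:47] → 'z4Ps8q7ptL482qt,;#    qkgp9-0-a700grrqw,/:    '.
Captured: group 1 = 'p9-0-a700grrqw,/: '.

('p9-0-a700grrqw,/: ',)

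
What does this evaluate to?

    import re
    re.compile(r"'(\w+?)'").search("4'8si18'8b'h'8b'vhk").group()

The match spans [1:8] → "'8si18'".

"'8si18'"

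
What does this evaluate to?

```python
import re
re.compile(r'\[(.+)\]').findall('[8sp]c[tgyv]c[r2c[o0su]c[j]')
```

['8sp]c[tgyv]c[r2c[o0su]c[j']

`findall` collects group 1 from the one match (1 total).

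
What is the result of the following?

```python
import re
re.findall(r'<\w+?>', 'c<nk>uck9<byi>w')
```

With no groups in the pattern, `findall` gives back each whole match — 2 here.

['<nk>', '<byi>']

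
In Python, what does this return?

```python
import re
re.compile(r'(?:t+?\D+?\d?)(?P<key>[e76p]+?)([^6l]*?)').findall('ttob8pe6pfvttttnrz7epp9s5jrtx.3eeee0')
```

[('p', ''), ('e', ''), ('e', '')]

A non-greedy quantifier consumes as few characters as it can — just enough that the remainder of the pattern still matches from where it stops; whatever follows it matches normally.
Multiple groups make `findall` return tuples — one 2-tuple for each match.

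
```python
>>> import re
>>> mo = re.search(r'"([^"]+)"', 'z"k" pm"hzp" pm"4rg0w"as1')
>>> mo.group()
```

Unlike `match`, `search` isn't anchored — it looks for the pattern anywhere in the string.
The match spans [1:4] → '"k"'.
Captured: group 1 = 'k'.

'"k"'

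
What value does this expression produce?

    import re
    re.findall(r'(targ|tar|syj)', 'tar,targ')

['tar', 'targ']

Branches in `(...|...)` are attempted left-to-right; the first branch that allows the whole pattern to succeed is taken.
Because there's exactly one group, `findall` drops the full match and keeps group 1 from each hit.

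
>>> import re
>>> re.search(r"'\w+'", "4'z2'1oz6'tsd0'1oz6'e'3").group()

"'z2'"

`re.search` scans for the first position where the pattern succeeds.
The match spans [1:5] → "'z2'".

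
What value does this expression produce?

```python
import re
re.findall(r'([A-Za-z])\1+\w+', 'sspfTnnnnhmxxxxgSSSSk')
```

['s']

A backreference is literal: `\1` must see the identical characters the first group matched.
With a single group, `findall` returns only what that group captured — 1 item.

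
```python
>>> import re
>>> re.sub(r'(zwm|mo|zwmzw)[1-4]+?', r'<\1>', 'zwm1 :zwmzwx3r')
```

'<zwm> :zwmzwx3r'

Matches: at [0:4] → 'zwm1'.
The replacement refers to a captured group, so each match is rewritten using its own captured text.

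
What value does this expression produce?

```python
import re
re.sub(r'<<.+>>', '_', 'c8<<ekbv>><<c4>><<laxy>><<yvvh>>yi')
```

'c8_yi'

Each match is replaced by '_'.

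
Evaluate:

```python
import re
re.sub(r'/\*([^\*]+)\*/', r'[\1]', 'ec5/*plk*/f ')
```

'ec5[plk]f '

Matches: at [3:10] → '/*plk*/'.
Each match is replaced using the text its own group 1 captured.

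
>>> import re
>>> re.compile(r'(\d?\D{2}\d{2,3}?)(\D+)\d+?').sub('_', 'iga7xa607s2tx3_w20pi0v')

The pattern matches optionally a digit, then exactly 2 of a non-digit, then 2 to 3 of a digit (lazy) (captured); then one or more of a non-digit (captured); then one or more of a digit (lazy).
Matches: at [3:11] → '7xa607s2'; at [13:21] → '3_w20pi0'.
`sub` substitutes '_' at each match site.

'iga_tx_v'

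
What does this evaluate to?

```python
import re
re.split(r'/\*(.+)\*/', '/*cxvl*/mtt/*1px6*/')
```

With a capturing group present, the delimiter's captured portion is kept in the result list.

['', 'cxvl*/mtt/*1px6', '']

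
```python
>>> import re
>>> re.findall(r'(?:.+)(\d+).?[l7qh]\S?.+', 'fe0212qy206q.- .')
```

With a single group, `findall` returns only what that group captured — 1 item.

['6']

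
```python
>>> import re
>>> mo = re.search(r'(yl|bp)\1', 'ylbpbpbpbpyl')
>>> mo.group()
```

'bpbp'

The backreference `\1` re-matches whatever the first group consumed, character for character.
The match spans [2:6] → 'bpbp'.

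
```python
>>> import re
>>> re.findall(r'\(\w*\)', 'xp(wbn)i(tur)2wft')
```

['(wbn)', '(tur)']

Scanning left to right: at [2:7] → '(wbn)'; at [8:13] → '(tur)'.
Since nothing is captured, `findall` lists the 2 matched substrings directly.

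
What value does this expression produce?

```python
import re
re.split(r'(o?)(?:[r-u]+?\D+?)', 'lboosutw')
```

Pattern: optionally a literal 'o' (captured); then one or more of a character in [r-u] (lazy), then one or more of a non-digit (lazy) (non-capturing group).
Lazy quantifiers expand one character at a time until the remainder of the pattern can match.
Matches to split on: at [3:6] → 'osu'; at [6:8] → 'tw'.
Because the pattern has a capturing group, `split` also inserts each captured text between the pieces.

['lbo', 'o', '', '', '']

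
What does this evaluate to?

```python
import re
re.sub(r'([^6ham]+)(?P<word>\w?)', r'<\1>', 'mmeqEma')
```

'mm<eqE>a'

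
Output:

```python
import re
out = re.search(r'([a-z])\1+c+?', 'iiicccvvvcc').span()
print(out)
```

(0, 4)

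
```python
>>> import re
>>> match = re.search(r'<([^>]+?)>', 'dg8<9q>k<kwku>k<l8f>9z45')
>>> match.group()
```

'<9q>'

The match spans [3:7] → '<9q>'.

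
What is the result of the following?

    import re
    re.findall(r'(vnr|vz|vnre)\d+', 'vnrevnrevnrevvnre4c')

['vnre']

Scanning left to right: at [13:18] match 'vnre4', group 1 = 'vnre'.
One capturing group, so `findall` returns just the captured substring from the one match — 1 in all.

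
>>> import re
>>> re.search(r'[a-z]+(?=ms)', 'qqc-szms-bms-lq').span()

(4, 6)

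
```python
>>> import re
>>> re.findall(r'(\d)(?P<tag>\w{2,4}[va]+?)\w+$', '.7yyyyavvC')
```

This matches a digit (captured); then 2 to 4 of a word character, then one or more of one of [va] (lazy) (captured as 'tag'); then one or more of a word character; then anchored at the end.
Lazy quantifiers expand one character at a time until the remainder of the pattern can match.
Matches: at [1:10] match '7yyyyavvC', groups = ('7', 'yyyya').
With 2 capturing groups, `findall` returns a 2-tuple per match.

[('7', 'yyyya')]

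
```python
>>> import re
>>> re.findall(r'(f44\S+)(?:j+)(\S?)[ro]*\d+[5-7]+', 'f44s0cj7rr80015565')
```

Pattern: the literal 'f44', then one or more of a non-whitespace character (captured); then one or more of a literal 'j' (non-capturing group); then optionally a non-whitespace character (captured); then zero or more of one of [ro], then one or more of a digit, then one or more of a character in [5-7].
Scanning left to right: at [0:18] match 'f44s0cj7rr80015565', groups = ('f44s0c', '7').
Multiple groups make `findall` return tuples — one 2-tuple for the one match.

[('f44s0c', '7')]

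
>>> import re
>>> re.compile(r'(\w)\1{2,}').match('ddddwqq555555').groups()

The match spans [0:4] → 'dddd'.
Captured: group 1 = 'd'.

('d',)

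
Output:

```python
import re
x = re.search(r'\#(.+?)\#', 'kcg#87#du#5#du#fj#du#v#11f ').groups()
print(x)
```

('87',)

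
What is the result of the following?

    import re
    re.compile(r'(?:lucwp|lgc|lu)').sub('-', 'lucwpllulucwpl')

'-l--l'

Alternation tries branches left to right and keeps the first one that lets the overall match succeed at that position.
`sub` substitutes '-' at each match site.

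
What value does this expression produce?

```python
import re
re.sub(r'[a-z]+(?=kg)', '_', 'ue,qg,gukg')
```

'ue,qg,_kg'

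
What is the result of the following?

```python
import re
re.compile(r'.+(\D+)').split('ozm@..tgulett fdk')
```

['', 'k', '']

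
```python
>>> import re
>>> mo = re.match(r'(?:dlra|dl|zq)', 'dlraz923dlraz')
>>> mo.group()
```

'dlra'

`match` is anchored at position 0; if the pattern doesn't fit there, it returns None.
The match spans [0:4] → 'dlra'.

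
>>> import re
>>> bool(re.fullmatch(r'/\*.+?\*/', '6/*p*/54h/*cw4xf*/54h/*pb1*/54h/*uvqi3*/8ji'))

False

`re.fullmatch` is like wrapping the pattern in `^…$` (in single-line mode).
Here the string isn't matched end-to-end, so the call returns None, and `bool(None)` is False.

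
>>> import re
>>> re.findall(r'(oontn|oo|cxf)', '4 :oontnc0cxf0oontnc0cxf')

['oontn', 'cxf', 'oontn', 'cxf']

`|` is ordered: at each position the engine commits to the first alternative that works.
Because there's exactly one group, `findall` drops the full match and keeps group 1 from each hit.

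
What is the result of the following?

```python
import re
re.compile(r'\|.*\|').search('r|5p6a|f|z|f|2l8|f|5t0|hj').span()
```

The match spans [1:23] → '|5p6a|f|z|f|2l8|f|5t0|'.

(1, 23)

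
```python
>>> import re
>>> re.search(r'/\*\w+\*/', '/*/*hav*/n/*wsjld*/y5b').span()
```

`re.search` scans for the first position where the pattern succeeds.
The match spans [2:9] → '/*hav*/'.

(2, 9)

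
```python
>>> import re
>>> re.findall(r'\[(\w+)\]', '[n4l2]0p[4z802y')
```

One capturing group, so `findall` returns just the captured substring from the one match — 1 in all.

['n4l2']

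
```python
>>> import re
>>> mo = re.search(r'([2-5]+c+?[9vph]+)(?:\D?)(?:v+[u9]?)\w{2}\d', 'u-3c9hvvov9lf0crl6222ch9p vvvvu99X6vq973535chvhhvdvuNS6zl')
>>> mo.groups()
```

The pattern matches one or more of a character in [2-5], then one or more of a literal 'c' (lazy), then one or more of one of [9vph] (captured); then optionally a non-digit (non-capturing group); then one or more of a literal 'v', then optionally one of [u9] (non-capturing group); then exactly 2 of a word character, then a digit.
`search` walks the string left to right and returns the first match it finds.
The match spans [2:14] → '3c9hvvov9lf0'.
Captured: group 1 = '3c9hvv'.

('3c9hvv',)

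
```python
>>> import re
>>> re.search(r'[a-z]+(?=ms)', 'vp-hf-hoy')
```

Because the assertion is zero-width, the text it checks is not consumed and won't appear in the result.
`re.search` tries every starting position until one works.
Here no position works, so the call returns None.

None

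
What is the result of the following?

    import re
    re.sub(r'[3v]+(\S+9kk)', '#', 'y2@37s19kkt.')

This matches one or more of one of [3v]; then one or more of a non-whitespace character, then the literal '9kk' (captured).
Matches: at [3:10] → '37s19kk'.
`sub` substitutes '#' at each match site.

'y2@#t.'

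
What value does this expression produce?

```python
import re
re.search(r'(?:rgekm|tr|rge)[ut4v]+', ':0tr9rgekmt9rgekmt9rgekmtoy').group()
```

`re.search` tries every starting position until one works.
The match spans [5:11] → 'rgekmt'.

'rgekmt'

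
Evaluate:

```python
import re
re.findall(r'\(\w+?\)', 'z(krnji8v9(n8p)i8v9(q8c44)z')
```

['(n8p)', '(q8c44)']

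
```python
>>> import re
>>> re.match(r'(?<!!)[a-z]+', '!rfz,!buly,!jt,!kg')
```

A negative assertion filters positions out without eating any characters.
`match` is anchored at position 0; if the pattern doesn't fit there, it returns None.
Here position 0 doesn't satisfy it, so the call returns None.

None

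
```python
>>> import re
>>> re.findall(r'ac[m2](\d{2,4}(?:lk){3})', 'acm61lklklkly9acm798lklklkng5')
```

['61lklklk', '798lklklk']

The pattern matches the literal 'ac', then one of [m2]; then 2 to 4 of a digit, then the literal 'lk' repeated 3 times (captured).
Scanning left to right: at [0:11] match 'acm61lklklk', group 1 = '61lklklk'; at [14:26] match 'acm798lklklk', group 1 = '798lklklk'.
Because there's exactly one group, `findall` drops the full match and keeps group 1 from each hit.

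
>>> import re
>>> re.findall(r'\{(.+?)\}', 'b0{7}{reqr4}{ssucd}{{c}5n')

['7', 'reqr4', 'ssucd', '{c']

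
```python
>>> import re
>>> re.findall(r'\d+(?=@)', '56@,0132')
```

['56']

Because the assertion is zero-width, the text it checks is not consumed and won't appear in the result.
Scanning left to right: at [0:2] → '56'.
No capturing groups, so `findall` returns the 1 full match string.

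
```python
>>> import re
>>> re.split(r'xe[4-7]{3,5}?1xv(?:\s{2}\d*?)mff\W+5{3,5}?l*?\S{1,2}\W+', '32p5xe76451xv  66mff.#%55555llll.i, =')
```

Pattern: the literal 'xe', then 3 to 5 of a character in [4-7] (lazy), then the literal '1xv'; then exactly 2 of whitespace, then zero or more of a digit (lazy) (non-capturing group); then the literal 'mff', then one or more of a non-word character, then 3 to 5 of a literal '5' (lazy); then zero or more of a literal 'l' (lazy), then 1 to 2 of a non-whitespace character, then one or more of a non-word character.
The `?` after the quantifier makes it lazy — it takes as little as possible before letting the rest of the pattern try.
Matches to split on: at [4:33] → 'xe76451xv  66mff.#%55555llll.'.
Each match becomes a cut point; 2 segments remain.

['32p5', 'i, =']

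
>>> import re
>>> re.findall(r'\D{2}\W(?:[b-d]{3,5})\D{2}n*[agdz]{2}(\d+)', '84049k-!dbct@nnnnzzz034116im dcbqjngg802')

['802']

The pattern matches exactly 2 of a non-digit, then a non-word character; then 3 to 5 of a character in [b-d] (non-capturing group); then exactly 2 of a non-digit, then zero or more of a literal 'n', then exactly 2 of one of [agdz]; then one or more of a digit (captured).
Walking the string: at [26:40] match 'im dcbqjngg802', group 1 = '802'.
`findall` collects group 1 from the one match (1 total).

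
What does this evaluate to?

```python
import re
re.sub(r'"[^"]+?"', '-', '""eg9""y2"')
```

Matches: at [1:6] → '"eg9"'; at [6:10] → '"y2"'.
`sub` substitutes '-' at each match site.

'"--'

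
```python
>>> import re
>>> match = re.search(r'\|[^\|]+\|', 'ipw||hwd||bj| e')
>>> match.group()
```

'|hwd|'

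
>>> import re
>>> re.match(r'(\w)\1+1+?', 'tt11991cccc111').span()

A backreference is literal: `\1` must see the identical characters the first group matched.
With `match`, the pattern is implicitly anchored at the beginning.
The match spans [0:3] → 'tt1'.
Captured: group 1 = 't'.

(0, 3)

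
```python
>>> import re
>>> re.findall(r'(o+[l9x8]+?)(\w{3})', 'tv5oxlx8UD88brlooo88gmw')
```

[('ox', 'lx8'), ('ooo8', '8gm')]

A non-greedy quantifier consumes as few characters as it can — just enough that the remainder of the pattern still matches from where it stops; whatever follows it matches normally.
`findall` packs the 2 group values into a tuple for every match.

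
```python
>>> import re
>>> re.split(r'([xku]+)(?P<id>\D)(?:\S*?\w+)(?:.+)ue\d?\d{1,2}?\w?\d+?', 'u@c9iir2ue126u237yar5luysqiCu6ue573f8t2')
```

Lazy quantifiers expand one character at a time until the remainder of the pattern can match.
`re.split` interleaves the captured-group text with the surrounding fragments.

['', 'u', '@', 'f8t2']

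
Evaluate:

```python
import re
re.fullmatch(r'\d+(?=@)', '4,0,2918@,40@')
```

None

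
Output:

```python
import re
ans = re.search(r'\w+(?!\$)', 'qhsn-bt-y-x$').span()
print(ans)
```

(0, 4)

A negative assertion filters positions out without eating any characters.
The match spans [0:4] → 'qhsn'.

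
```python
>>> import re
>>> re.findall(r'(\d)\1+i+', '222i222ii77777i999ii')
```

['2', '2', '7', '9']

After group 1 captures some text, `\1` only succeeds where that same text appears again.
Because there's exactly one group, `findall` drops the full match and keeps group 1 from each hit.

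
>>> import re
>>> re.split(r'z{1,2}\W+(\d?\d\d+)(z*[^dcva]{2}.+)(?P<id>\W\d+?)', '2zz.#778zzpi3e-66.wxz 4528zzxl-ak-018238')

Lazy quantifiers expand one character at a time until the remainder of the pattern can match.
With a capturing group present, the delimiter's captured portion is kept in the result list.

['2', '778', 'zzpi3e-66.wxz 4528zzxl-ak', '-0', '18238']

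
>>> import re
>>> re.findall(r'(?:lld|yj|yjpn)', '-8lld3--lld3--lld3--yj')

Scanning left to right: at [2:5] → 'lld'; at [8:11] → 'lld'; at [14:17] → 'lld'; at [20:22] → 'yj'.
`findall` yields the raw match text (4 of them) because the pattern has no groups.

['lld', 'lld', 'lld', 'yj']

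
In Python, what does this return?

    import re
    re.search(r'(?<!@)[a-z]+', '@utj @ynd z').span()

(2, 4)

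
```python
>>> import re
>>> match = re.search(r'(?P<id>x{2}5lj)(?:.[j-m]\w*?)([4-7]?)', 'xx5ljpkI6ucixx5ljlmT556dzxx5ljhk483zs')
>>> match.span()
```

Lazy quantifiers expand one character at a time until the remainder of the pattern can match.
The match spans [0:7] → 'xx5ljpk'.

(0, 7)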